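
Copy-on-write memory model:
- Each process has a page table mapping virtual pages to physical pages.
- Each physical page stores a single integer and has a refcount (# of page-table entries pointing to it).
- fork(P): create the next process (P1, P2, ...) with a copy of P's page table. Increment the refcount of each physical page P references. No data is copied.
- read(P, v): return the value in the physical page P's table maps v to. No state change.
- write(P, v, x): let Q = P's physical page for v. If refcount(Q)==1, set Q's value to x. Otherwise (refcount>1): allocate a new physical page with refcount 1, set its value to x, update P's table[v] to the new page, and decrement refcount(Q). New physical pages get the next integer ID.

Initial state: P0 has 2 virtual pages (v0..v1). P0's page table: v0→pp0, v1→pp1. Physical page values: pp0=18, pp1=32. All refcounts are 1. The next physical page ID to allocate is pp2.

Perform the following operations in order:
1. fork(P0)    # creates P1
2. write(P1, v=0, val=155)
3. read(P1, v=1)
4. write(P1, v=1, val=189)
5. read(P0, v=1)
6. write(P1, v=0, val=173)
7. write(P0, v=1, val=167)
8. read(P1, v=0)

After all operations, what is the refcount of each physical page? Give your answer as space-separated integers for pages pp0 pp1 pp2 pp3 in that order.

Answer: 1 1 1 1

Derivation:
Op 1: fork(P0) -> P1. 2 ppages; refcounts: pp0:2 pp1:2
Op 2: write(P1, v0, 155). refcount(pp0)=2>1 -> COPY to pp2. 3 ppages; refcounts: pp0:1 pp1:2 pp2:1
Op 3: read(P1, v1) -> 32. No state change.
Op 4: write(P1, v1, 189). refcount(pp1)=2>1 -> COPY to pp3. 4 ppages; refcounts: pp0:1 pp1:1 pp2:1 pp3:1
Op 5: read(P0, v1) -> 32. No state change.
Op 6: write(P1, v0, 173). refcount(pp2)=1 -> write in place. 4 ppages; refcounts: pp0:1 pp1:1 pp2:1 pp3:1
Op 7: write(P0, v1, 167). refcount(pp1)=1 -> write in place. 4 ppages; refcounts: pp0:1 pp1:1 pp2:1 pp3:1
Op 8: read(P1, v0) -> 173. No state change.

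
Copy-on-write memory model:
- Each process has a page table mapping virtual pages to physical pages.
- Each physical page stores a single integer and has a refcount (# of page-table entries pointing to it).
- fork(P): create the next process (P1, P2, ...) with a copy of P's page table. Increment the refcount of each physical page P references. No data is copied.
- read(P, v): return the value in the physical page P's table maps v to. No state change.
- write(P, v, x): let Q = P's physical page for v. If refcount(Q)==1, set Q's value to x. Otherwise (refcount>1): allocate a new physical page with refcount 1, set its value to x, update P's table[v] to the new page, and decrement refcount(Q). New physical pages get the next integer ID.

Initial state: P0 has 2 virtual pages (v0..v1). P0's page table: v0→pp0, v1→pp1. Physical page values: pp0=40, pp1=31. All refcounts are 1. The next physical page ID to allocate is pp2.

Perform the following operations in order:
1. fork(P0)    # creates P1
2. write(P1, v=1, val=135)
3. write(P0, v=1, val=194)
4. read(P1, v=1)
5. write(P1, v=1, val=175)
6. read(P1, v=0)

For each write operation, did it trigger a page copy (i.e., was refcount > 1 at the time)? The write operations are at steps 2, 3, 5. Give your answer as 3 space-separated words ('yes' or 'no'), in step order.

Op 1: fork(P0) -> P1. 2 ppages; refcounts: pp0:2 pp1:2
Op 2: write(P1, v1, 135). refcount(pp1)=2>1 -> COPY to pp2. 3 ppages; refcounts: pp0:2 pp1:1 pp2:1
Op 3: write(P0, v1, 194). refcount(pp1)=1 -> write in place. 3 ppages; refcounts: pp0:2 pp1:1 pp2:1
Op 4: read(P1, v1) -> 135. No state change.
Op 5: write(P1, v1, 175). refcount(pp2)=1 -> write in place. 3 ppages; refcounts: pp0:2 pp1:1 pp2:1
Op 6: read(P1, v0) -> 40. No state change.

yes no no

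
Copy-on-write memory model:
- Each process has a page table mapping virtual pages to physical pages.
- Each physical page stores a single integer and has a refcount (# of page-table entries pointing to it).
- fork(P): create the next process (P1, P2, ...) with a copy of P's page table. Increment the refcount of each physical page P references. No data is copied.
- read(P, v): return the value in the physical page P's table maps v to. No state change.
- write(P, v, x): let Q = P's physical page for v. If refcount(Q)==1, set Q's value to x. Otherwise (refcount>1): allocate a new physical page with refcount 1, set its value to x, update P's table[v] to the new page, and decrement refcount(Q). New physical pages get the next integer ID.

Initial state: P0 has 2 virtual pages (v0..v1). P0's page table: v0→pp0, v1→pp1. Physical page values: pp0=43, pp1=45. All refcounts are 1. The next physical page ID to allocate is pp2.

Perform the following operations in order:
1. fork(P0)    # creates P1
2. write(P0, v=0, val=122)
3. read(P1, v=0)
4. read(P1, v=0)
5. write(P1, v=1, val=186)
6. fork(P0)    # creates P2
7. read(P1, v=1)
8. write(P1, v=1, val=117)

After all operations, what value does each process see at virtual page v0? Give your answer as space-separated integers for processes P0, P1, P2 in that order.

Op 1: fork(P0) -> P1. 2 ppages; refcounts: pp0:2 pp1:2
Op 2: write(P0, v0, 122). refcount(pp0)=2>1 -> COPY to pp2. 3 ppages; refcounts: pp0:1 pp1:2 pp2:1
Op 3: read(P1, v0) -> 43. No state change.
Op 4: read(P1, v0) -> 43. No state change.
Op 5: write(P1, v1, 186). refcount(pp1)=2>1 -> COPY to pp3. 4 ppages; refcounts: pp0:1 pp1:1 pp2:1 pp3:1
Op 6: fork(P0) -> P2. 4 ppages; refcounts: pp0:1 pp1:2 pp2:2 pp3:1
Op 7: read(P1, v1) -> 186. No state change.
Op 8: write(P1, v1, 117). refcount(pp3)=1 -> write in place. 4 ppages; refcounts: pp0:1 pp1:2 pp2:2 pp3:1
P0: v0 -> pp2 = 122
P1: v0 -> pp0 = 43
P2: v0 -> pp2 = 122

Answer: 122 43 122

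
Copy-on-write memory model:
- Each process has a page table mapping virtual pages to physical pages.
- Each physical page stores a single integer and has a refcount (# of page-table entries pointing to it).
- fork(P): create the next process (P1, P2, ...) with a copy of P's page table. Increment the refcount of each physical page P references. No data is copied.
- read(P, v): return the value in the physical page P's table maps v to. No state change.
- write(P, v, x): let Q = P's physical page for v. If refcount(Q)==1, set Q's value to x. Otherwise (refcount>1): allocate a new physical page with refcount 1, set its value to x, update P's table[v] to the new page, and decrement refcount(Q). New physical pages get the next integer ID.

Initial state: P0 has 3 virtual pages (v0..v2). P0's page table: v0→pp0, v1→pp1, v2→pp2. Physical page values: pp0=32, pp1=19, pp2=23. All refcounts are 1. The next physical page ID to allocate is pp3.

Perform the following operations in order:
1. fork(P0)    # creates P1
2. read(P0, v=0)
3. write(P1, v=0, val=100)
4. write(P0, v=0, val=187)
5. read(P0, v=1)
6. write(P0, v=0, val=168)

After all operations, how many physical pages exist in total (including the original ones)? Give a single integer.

Op 1: fork(P0) -> P1. 3 ppages; refcounts: pp0:2 pp1:2 pp2:2
Op 2: read(P0, v0) -> 32. No state change.
Op 3: write(P1, v0, 100). refcount(pp0)=2>1 -> COPY to pp3. 4 ppages; refcounts: pp0:1 pp1:2 pp2:2 pp3:1
Op 4: write(P0, v0, 187). refcount(pp0)=1 -> write in place. 4 ppages; refcounts: pp0:1 pp1:2 pp2:2 pp3:1
Op 5: read(P0, v1) -> 19. No state change.
Op 6: write(P0, v0, 168). refcount(pp0)=1 -> write in place. 4 ppages; refcounts: pp0:1 pp1:2 pp2:2 pp3:1

Answer: 4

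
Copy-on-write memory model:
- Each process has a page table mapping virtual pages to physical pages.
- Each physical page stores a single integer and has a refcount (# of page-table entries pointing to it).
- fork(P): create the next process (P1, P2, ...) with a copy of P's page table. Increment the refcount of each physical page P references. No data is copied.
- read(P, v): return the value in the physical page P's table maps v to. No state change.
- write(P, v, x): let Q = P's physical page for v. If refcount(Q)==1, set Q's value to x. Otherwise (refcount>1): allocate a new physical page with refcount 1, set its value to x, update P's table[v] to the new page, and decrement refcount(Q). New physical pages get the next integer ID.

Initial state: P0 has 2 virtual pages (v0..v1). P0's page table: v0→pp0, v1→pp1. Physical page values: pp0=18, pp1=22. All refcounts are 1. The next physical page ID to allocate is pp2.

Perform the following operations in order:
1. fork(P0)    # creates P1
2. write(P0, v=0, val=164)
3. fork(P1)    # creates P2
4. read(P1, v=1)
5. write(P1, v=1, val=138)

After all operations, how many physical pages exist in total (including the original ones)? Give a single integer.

Answer: 4

Derivation:
Op 1: fork(P0) -> P1. 2 ppages; refcounts: pp0:2 pp1:2
Op 2: write(P0, v0, 164). refcount(pp0)=2>1 -> COPY to pp2. 3 ppages; refcounts: pp0:1 pp1:2 pp2:1
Op 3: fork(P1) -> P2. 3 ppages; refcounts: pp0:2 pp1:3 pp2:1
Op 4: read(P1, v1) -> 22. No state change.
Op 5: write(P1, v1, 138). refcount(pp1)=3>1 -> COPY to pp3. 4 ppages; refcounts: pp0:2 pp1:2 pp2:1 pp3:1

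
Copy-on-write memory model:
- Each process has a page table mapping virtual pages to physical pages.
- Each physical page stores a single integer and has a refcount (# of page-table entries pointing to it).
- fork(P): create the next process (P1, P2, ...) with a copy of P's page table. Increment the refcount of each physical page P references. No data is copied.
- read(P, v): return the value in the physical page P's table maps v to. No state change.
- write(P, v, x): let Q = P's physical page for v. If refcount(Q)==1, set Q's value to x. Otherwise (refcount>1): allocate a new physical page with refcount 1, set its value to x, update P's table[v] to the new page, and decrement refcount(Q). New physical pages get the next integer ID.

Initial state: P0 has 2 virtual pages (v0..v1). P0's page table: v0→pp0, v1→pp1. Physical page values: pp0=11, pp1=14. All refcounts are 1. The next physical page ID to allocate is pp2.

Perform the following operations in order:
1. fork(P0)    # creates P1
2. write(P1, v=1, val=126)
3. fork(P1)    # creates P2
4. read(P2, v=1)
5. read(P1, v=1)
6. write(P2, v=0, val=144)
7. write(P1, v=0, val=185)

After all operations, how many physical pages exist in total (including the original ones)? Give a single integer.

Op 1: fork(P0) -> P1. 2 ppages; refcounts: pp0:2 pp1:2
Op 2: write(P1, v1, 126). refcount(pp1)=2>1 -> COPY to pp2. 3 ppages; refcounts: pp0:2 pp1:1 pp2:1
Op 3: fork(P1) -> P2. 3 ppages; refcounts: pp0:3 pp1:1 pp2:2
Op 4: read(P2, v1) -> 126. No state change.
Op 5: read(P1, v1) -> 126. No state change.
Op 6: write(P2, v0, 144). refcount(pp0)=3>1 -> COPY to pp3. 4 ppages; refcounts: pp0:2 pp1:1 pp2:2 pp3:1
Op 7: write(P1, v0, 185). refcount(pp0)=2>1 -> COPY to pp4. 5 ppages; refcounts: pp0:1 pp1:1 pp2:2 pp3:1 pp4:1

Answer: 5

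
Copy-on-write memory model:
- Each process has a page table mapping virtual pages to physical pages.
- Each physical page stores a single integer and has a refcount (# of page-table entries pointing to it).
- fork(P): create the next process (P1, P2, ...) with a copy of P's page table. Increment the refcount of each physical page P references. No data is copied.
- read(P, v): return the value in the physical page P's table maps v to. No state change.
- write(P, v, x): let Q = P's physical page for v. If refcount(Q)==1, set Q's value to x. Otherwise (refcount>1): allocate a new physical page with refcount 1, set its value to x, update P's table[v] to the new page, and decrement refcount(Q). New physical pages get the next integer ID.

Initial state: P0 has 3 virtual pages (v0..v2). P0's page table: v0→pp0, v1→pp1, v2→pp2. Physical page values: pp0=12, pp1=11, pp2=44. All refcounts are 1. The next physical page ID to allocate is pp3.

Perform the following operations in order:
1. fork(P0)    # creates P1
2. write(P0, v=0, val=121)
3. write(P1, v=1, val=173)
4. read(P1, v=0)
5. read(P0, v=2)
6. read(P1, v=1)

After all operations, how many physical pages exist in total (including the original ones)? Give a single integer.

Answer: 5

Derivation:
Op 1: fork(P0) -> P1. 3 ppages; refcounts: pp0:2 pp1:2 pp2:2
Op 2: write(P0, v0, 121). refcount(pp0)=2>1 -> COPY to pp3. 4 ppages; refcounts: pp0:1 pp1:2 pp2:2 pp3:1
Op 3: write(P1, v1, 173). refcount(pp1)=2>1 -> COPY to pp4. 5 ppages; refcounts: pp0:1 pp1:1 pp2:2 pp3:1 pp4:1
Op 4: read(P1, v0) -> 12. No state change.
Op 5: read(P0, v2) -> 44. No state change.
Op 6: read(P1, v1) -> 173. No state change.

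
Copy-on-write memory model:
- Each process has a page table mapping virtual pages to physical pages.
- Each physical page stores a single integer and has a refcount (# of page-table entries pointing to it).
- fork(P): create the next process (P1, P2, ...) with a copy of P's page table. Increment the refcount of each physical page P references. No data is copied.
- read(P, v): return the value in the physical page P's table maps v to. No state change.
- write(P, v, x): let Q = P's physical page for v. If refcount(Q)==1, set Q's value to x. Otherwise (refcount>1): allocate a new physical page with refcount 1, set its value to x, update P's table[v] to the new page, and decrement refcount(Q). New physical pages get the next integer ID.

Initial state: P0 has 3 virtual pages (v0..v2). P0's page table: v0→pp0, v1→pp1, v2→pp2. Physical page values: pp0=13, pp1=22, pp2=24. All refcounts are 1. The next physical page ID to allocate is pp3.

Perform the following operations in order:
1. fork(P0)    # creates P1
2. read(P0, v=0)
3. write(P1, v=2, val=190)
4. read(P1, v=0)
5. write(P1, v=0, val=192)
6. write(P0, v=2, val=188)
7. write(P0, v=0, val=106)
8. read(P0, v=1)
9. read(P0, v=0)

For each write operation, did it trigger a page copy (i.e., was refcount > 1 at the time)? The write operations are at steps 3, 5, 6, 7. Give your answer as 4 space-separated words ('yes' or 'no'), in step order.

Op 1: fork(P0) -> P1. 3 ppages; refcounts: pp0:2 pp1:2 pp2:2
Op 2: read(P0, v0) -> 13. No state change.
Op 3: write(P1, v2, 190). refcount(pp2)=2>1 -> COPY to pp3. 4 ppages; refcounts: pp0:2 pp1:2 pp2:1 pp3:1
Op 4: read(P1, v0) -> 13. No state change.
Op 5: write(P1, v0, 192). refcount(pp0)=2>1 -> COPY to pp4. 5 ppages; refcounts: pp0:1 pp1:2 pp2:1 pp3:1 pp4:1
Op 6: write(P0, v2, 188). refcount(pp2)=1 -> write in place. 5 ppages; refcounts: pp0:1 pp1:2 pp2:1 pp3:1 pp4:1
Op 7: write(P0, v0, 106). refcount(pp0)=1 -> write in place. 5 ppages; refcounts: pp0:1 pp1:2 pp2:1 pp3:1 pp4:1
Op 8: read(P0, v1) -> 22. No state change.
Op 9: read(P0, v0) -> 106. No state change.

yes yes no no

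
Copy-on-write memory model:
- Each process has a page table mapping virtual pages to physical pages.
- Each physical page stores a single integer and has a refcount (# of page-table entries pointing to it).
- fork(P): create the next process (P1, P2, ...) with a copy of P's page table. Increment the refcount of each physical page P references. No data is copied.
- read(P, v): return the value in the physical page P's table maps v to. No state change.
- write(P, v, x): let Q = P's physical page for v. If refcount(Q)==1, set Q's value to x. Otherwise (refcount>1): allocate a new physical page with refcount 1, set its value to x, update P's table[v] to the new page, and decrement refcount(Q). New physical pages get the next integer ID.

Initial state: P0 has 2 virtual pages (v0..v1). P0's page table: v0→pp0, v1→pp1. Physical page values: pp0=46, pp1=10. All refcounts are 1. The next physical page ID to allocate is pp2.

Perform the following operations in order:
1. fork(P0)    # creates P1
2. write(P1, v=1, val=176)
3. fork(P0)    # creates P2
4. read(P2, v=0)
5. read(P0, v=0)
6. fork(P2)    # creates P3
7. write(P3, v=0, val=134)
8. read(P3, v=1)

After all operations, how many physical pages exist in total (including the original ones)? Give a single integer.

Answer: 4

Derivation:
Op 1: fork(P0) -> P1. 2 ppages; refcounts: pp0:2 pp1:2
Op 2: write(P1, v1, 176). refcount(pp1)=2>1 -> COPY to pp2. 3 ppages; refcounts: pp0:2 pp1:1 pp2:1
Op 3: fork(P0) -> P2. 3 ppages; refcounts: pp0:3 pp1:2 pp2:1
Op 4: read(P2, v0) -> 46. No state change.
Op 5: read(P0, v0) -> 46. No state change.
Op 6: fork(P2) -> P3. 3 ppages; refcounts: pp0:4 pp1:3 pp2:1
Op 7: write(P3, v0, 134). refcount(pp0)=4>1 -> COPY to pp3. 4 ppages; refcounts: pp0:3 pp1:3 pp2:1 pp3:1
Op 8: read(P3, v1) -> 10. No state change.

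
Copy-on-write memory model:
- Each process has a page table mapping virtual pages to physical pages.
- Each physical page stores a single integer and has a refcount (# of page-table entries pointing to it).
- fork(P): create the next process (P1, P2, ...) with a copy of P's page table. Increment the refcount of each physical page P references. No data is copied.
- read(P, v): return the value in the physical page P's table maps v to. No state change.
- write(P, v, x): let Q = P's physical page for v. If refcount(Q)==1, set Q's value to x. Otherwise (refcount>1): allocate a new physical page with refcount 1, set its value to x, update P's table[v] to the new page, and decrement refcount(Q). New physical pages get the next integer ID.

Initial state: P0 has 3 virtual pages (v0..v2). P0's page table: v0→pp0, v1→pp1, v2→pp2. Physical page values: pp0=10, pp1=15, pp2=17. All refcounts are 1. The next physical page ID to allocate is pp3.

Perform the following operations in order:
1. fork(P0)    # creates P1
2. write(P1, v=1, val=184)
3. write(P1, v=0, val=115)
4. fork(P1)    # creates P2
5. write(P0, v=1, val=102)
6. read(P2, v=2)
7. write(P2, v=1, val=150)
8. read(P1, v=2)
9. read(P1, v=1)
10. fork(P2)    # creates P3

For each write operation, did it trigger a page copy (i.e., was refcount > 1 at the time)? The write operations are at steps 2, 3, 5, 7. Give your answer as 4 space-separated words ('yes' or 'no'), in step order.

Op 1: fork(P0) -> P1. 3 ppages; refcounts: pp0:2 pp1:2 pp2:2
Op 2: write(P1, v1, 184). refcount(pp1)=2>1 -> COPY to pp3. 4 ppages; refcounts: pp0:2 pp1:1 pp2:2 pp3:1
Op 3: write(P1, v0, 115). refcount(pp0)=2>1 -> COPY to pp4. 5 ppages; refcounts: pp0:1 pp1:1 pp2:2 pp3:1 pp4:1
Op 4: fork(P1) -> P2. 5 ppages; refcounts: pp0:1 pp1:1 pp2:3 pp3:2 pp4:2
Op 5: write(P0, v1, 102). refcount(pp1)=1 -> write in place. 5 ppages; refcounts: pp0:1 pp1:1 pp2:3 pp3:2 pp4:2
Op 6: read(P2, v2) -> 17. No state change.
Op 7: write(P2, v1, 150). refcount(pp3)=2>1 -> COPY to pp5. 6 ppages; refcounts: pp0:1 pp1:1 pp2:3 pp3:1 pp4:2 pp5:1
Op 8: read(P1, v2) -> 17. No state change.
Op 9: read(P1, v1) -> 184. No state change.
Op 10: fork(P2) -> P3. 6 ppages; refcounts: pp0:1 pp1:1 pp2:4 pp3:1 pp4:3 pp5:2

yes yes no yes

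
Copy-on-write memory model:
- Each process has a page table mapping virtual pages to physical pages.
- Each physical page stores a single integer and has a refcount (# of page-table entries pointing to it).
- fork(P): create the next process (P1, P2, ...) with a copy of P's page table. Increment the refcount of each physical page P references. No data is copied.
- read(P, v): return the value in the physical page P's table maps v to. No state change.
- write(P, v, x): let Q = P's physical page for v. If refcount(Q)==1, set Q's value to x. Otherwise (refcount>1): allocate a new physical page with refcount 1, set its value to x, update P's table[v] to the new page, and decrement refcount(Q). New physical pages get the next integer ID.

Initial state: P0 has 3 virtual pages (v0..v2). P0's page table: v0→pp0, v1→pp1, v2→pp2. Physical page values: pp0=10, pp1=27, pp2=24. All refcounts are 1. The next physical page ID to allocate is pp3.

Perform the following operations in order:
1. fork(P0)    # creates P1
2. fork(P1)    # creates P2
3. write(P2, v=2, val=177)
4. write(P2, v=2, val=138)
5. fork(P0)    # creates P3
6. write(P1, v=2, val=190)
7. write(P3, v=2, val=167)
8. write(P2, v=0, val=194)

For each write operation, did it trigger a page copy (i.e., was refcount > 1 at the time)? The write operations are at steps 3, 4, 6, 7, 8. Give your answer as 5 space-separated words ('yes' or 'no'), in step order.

Op 1: fork(P0) -> P1. 3 ppages; refcounts: pp0:2 pp1:2 pp2:2
Op 2: fork(P1) -> P2. 3 ppages; refcounts: pp0:3 pp1:3 pp2:3
Op 3: write(P2, v2, 177). refcount(pp2)=3>1 -> COPY to pp3. 4 ppages; refcounts: pp0:3 pp1:3 pp2:2 pp3:1
Op 4: write(P2, v2, 138). refcount(pp3)=1 -> write in place. 4 ppages; refcounts: pp0:3 pp1:3 pp2:2 pp3:1
Op 5: fork(P0) -> P3. 4 ppages; refcounts: pp0:4 pp1:4 pp2:3 pp3:1
Op 6: write(P1, v2, 190). refcount(pp2)=3>1 -> COPY to pp4. 5 ppages; refcounts: pp0:4 pp1:4 pp2:2 pp3:1 pp4:1
Op 7: write(P3, v2, 167). refcount(pp2)=2>1 -> COPY to pp5. 6 ppages; refcounts: pp0:4 pp1:4 pp2:1 pp3:1 pp4:1 pp5:1
Op 8: write(P2, v0, 194). refcount(pp0)=4>1 -> COPY to pp6. 7 ppages; refcounts: pp0:3 pp1:4 pp2:1 pp3:1 pp4:1 pp5:1 pp6:1

yes no yes yes yes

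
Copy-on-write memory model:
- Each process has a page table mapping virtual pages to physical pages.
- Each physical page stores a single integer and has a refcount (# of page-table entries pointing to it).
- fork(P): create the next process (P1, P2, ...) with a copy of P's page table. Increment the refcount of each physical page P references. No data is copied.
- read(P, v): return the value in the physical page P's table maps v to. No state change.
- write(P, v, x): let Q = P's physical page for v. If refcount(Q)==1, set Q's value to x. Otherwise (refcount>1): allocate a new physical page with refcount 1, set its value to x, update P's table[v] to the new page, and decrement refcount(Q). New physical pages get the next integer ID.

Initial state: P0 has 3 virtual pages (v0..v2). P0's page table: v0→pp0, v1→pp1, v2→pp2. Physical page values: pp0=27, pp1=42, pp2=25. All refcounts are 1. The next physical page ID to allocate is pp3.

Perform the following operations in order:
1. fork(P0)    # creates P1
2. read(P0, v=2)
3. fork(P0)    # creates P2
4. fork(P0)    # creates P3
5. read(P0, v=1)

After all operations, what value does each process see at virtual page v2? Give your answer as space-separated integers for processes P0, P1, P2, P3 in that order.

Op 1: fork(P0) -> P1. 3 ppages; refcounts: pp0:2 pp1:2 pp2:2
Op 2: read(P0, v2) -> 25. No state change.
Op 3: fork(P0) -> P2. 3 ppages; refcounts: pp0:3 pp1:3 pp2:3
Op 4: fork(P0) -> P3. 3 ppages; refcounts: pp0:4 pp1:4 pp2:4
Op 5: read(P0, v1) -> 42. No state change.
P0: v2 -> pp2 = 25
P1: v2 -> pp2 = 25
P2: v2 -> pp2 = 25
P3: v2 -> pp2 = 25

Answer: 25 25 25 25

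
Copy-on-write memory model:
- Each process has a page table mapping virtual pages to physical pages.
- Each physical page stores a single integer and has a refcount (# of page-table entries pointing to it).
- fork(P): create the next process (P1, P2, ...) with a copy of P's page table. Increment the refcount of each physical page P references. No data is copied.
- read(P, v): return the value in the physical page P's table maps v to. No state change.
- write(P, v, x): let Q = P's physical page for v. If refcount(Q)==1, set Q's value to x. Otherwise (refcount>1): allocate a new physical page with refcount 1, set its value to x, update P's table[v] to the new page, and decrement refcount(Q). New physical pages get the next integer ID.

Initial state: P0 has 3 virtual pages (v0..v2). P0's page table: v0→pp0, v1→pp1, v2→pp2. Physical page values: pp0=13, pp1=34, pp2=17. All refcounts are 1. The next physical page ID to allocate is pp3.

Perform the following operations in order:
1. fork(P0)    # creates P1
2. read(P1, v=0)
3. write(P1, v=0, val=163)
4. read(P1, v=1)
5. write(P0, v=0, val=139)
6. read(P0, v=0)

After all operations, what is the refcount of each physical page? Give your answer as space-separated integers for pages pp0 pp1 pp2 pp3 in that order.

Op 1: fork(P0) -> P1. 3 ppages; refcounts: pp0:2 pp1:2 pp2:2
Op 2: read(P1, v0) -> 13. No state change.
Op 3: write(P1, v0, 163). refcount(pp0)=2>1 -> COPY to pp3. 4 ppages; refcounts: pp0:1 pp1:2 pp2:2 pp3:1
Op 4: read(P1, v1) -> 34. No state change.
Op 5: write(P0, v0, 139). refcount(pp0)=1 -> write in place. 4 ppages; refcounts: pp0:1 pp1:2 pp2:2 pp3:1
Op 6: read(P0, v0) -> 139. No state change.

Answer: 1 2 2 1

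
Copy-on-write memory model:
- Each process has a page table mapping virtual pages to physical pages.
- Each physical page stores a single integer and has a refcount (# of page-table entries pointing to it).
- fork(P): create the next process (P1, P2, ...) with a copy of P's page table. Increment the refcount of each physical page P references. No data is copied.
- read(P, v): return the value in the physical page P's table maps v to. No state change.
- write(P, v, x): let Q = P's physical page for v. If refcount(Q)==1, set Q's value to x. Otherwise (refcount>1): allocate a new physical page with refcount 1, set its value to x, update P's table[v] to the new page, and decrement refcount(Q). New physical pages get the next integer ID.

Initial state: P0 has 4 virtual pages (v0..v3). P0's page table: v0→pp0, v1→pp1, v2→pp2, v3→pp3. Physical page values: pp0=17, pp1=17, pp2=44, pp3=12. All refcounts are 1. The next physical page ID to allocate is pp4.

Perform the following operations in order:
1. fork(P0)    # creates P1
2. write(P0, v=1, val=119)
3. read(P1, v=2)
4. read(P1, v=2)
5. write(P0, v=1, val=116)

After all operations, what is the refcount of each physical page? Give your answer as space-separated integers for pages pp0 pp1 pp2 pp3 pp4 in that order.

Answer: 2 1 2 2 1

Derivation:
Op 1: fork(P0) -> P1. 4 ppages; refcounts: pp0:2 pp1:2 pp2:2 pp3:2
Op 2: write(P0, v1, 119). refcount(pp1)=2>1 -> COPY to pp4. 5 ppages; refcounts: pp0:2 pp1:1 pp2:2 pp3:2 pp4:1
Op 3: read(P1, v2) -> 44. No state change.
Op 4: read(P1, v2) -> 44. No state change.
Op 5: write(P0, v1, 116). refcount(pp4)=1 -> write in place. 5 ppages; refcounts: pp0:2 pp1:1 pp2:2 pp3:2 pp4:1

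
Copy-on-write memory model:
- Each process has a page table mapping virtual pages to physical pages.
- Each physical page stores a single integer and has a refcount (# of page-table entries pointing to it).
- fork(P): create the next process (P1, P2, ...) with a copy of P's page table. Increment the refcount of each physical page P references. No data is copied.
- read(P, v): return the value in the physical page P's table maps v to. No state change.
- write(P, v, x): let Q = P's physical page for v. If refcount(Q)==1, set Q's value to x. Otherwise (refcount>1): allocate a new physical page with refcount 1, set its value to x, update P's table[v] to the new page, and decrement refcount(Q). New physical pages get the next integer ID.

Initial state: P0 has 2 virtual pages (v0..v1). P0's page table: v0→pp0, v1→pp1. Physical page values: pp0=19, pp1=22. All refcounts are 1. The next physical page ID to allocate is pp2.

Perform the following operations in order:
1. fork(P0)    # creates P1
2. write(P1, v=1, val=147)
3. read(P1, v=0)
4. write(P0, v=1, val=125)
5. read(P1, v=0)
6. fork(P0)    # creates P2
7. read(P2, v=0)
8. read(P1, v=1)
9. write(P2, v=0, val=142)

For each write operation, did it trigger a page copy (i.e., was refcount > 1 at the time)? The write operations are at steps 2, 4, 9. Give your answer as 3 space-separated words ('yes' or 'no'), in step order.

Op 1: fork(P0) -> P1. 2 ppages; refcounts: pp0:2 pp1:2
Op 2: write(P1, v1, 147). refcount(pp1)=2>1 -> COPY to pp2. 3 ppages; refcounts: pp0:2 pp1:1 pp2:1
Op 3: read(P1, v0) -> 19. No state change.
Op 4: write(P0, v1, 125). refcount(pp1)=1 -> write in place. 3 ppages; refcounts: pp0:2 pp1:1 pp2:1
Op 5: read(P1, v0) -> 19. No state change.
Op 6: fork(P0) -> P2. 3 ppages; refcounts: pp0:3 pp1:2 pp2:1
Op 7: read(P2, v0) -> 19. No state change.
Op 8: read(P1, v1) -> 147. No state change.
Op 9: write(P2, v0, 142). refcount(pp0)=3>1 -> COPY to pp3. 4 ppages; refcounts: pp0:2 pp1:2 pp2:1 pp3:1

yes no yes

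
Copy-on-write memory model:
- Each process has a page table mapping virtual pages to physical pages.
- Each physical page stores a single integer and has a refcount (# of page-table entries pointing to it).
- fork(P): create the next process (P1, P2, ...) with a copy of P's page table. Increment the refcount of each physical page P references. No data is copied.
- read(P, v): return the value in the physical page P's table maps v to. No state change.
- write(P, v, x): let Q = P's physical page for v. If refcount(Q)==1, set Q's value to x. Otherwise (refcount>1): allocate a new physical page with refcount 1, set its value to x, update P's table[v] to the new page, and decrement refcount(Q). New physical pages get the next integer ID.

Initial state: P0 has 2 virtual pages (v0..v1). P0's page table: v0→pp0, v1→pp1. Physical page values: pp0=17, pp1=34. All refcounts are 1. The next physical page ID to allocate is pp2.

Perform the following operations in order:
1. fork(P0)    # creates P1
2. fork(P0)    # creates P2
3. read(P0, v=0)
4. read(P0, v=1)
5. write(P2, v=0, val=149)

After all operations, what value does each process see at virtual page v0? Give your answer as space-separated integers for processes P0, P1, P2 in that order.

Answer: 17 17 149

Derivation:
Op 1: fork(P0) -> P1. 2 ppages; refcounts: pp0:2 pp1:2
Op 2: fork(P0) -> P2. 2 ppages; refcounts: pp0:3 pp1:3
Op 3: read(P0, v0) -> 17. No state change.
Op 4: read(P0, v1) -> 34. No state change.
Op 5: write(P2, v0, 149). refcount(pp0)=3>1 -> COPY to pp2. 3 ppages; refcounts: pp0:2 pp1:3 pp2:1
P0: v0 -> pp0 = 17
P1: v0 -> pp0 = 17
P2: v0 -> pp2 = 149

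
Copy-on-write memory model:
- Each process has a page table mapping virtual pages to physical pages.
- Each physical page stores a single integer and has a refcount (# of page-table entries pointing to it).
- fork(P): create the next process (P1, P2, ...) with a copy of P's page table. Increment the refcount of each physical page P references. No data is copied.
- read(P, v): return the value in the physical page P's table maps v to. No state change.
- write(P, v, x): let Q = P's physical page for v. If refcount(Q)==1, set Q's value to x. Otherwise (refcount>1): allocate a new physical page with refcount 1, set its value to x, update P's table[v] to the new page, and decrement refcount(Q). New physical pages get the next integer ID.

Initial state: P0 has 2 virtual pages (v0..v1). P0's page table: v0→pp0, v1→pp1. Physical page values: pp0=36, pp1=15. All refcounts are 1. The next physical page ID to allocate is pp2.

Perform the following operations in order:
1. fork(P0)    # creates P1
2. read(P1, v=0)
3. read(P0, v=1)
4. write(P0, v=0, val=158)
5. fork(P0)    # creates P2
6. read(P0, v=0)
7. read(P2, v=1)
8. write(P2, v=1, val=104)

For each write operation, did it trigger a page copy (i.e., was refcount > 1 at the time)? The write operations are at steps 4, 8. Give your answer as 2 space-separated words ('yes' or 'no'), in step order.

Op 1: fork(P0) -> P1. 2 ppages; refcounts: pp0:2 pp1:2
Op 2: read(P1, v0) -> 36. No state change.
Op 3: read(P0, v1) -> 15. No state change.
Op 4: write(P0, v0, 158). refcount(pp0)=2>1 -> COPY to pp2. 3 ppages; refcounts: pp0:1 pp1:2 pp2:1
Op 5: fork(P0) -> P2. 3 ppages; refcounts: pp0:1 pp1:3 pp2:2
Op 6: read(P0, v0) -> 158. No state change.
Op 7: read(P2, v1) -> 15. No state change.
Op 8: write(P2, v1, 104). refcount(pp1)=3>1 -> COPY to pp3. 4 ppages; refcounts: pp0:1 pp1:2 pp2:2 pp3:1

yes yes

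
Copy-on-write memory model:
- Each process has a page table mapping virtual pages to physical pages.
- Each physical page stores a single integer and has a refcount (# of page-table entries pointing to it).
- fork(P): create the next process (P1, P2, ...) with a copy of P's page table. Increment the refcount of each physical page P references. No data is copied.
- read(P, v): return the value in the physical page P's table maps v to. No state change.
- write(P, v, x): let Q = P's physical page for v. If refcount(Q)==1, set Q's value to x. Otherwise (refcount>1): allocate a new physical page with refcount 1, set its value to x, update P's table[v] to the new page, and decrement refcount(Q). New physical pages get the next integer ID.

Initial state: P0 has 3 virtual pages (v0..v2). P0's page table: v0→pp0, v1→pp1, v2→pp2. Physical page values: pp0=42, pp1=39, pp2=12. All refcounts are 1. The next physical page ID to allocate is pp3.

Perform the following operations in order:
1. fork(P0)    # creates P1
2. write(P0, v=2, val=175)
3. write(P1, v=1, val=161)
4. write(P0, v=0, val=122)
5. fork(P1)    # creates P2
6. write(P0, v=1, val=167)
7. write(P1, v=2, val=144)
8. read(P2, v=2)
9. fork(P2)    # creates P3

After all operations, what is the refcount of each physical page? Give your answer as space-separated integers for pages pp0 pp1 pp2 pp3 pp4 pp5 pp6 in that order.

Op 1: fork(P0) -> P1. 3 ppages; refcounts: pp0:2 pp1:2 pp2:2
Op 2: write(P0, v2, 175). refcount(pp2)=2>1 -> COPY to pp3. 4 ppages; refcounts: pp0:2 pp1:2 pp2:1 pp3:1
Op 3: write(P1, v1, 161). refcount(pp1)=2>1 -> COPY to pp4. 5 ppages; refcounts: pp0:2 pp1:1 pp2:1 pp3:1 pp4:1
Op 4: write(P0, v0, 122). refcount(pp0)=2>1 -> COPY to pp5. 6 ppages; refcounts: pp0:1 pp1:1 pp2:1 pp3:1 pp4:1 pp5:1
Op 5: fork(P1) -> P2. 6 ppages; refcounts: pp0:2 pp1:1 pp2:2 pp3:1 pp4:2 pp5:1
Op 6: write(P0, v1, 167). refcount(pp1)=1 -> write in place. 6 ppages; refcounts: pp0:2 pp1:1 pp2:2 pp3:1 pp4:2 pp5:1
Op 7: write(P1, v2, 144). refcount(pp2)=2>1 -> COPY to pp6. 7 ppages; refcounts: pp0:2 pp1:1 pp2:1 pp3:1 pp4:2 pp5:1 pp6:1
Op 8: read(P2, v2) -> 12. No state change.
Op 9: fork(P2) -> P3. 7 ppages; refcounts: pp0:3 pp1:1 pp2:2 pp3:1 pp4:3 pp5:1 pp6:1

Answer: 3 1 2 1 3 1 1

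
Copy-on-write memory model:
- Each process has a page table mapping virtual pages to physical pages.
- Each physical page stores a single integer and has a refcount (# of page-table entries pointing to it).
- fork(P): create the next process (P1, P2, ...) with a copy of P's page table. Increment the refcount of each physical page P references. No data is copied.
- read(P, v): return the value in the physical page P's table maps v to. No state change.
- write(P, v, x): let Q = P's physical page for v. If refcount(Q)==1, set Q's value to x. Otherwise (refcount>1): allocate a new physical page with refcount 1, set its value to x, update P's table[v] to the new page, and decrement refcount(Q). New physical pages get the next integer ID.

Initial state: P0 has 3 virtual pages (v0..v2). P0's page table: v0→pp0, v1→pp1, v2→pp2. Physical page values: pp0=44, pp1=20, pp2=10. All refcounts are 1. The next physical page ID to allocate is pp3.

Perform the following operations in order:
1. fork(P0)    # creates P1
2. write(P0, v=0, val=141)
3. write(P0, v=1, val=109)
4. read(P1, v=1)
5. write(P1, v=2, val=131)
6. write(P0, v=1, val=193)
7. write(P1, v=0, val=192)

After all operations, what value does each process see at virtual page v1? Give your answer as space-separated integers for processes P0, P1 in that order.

Op 1: fork(P0) -> P1. 3 ppages; refcounts: pp0:2 pp1:2 pp2:2
Op 2: write(P0, v0, 141). refcount(pp0)=2>1 -> COPY to pp3. 4 ppages; refcounts: pp0:1 pp1:2 pp2:2 pp3:1
Op 3: write(P0, v1, 109). refcount(pp1)=2>1 -> COPY to pp4. 5 ppages; refcounts: pp0:1 pp1:1 pp2:2 pp3:1 pp4:1
Op 4: read(P1, v1) -> 20. No state change.
Op 5: write(P1, v2, 131). refcount(pp2)=2>1 -> COPY to pp5. 6 ppages; refcounts: pp0:1 pp1:1 pp2:1 pp3:1 pp4:1 pp5:1
Op 6: write(P0, v1, 193). refcount(pp4)=1 -> write in place. 6 ppages; refcounts: pp0:1 pp1:1 pp2:1 pp3:1 pp4:1 pp5:1
Op 7: write(P1, v0, 192). refcount(pp0)=1 -> write in place. 6 ppages; refcounts: pp0:1 pp1:1 pp2:1 pp3:1 pp4:1 pp5:1
P0: v1 -> pp4 = 193
P1: v1 -> pp1 = 20

Answer: 193 20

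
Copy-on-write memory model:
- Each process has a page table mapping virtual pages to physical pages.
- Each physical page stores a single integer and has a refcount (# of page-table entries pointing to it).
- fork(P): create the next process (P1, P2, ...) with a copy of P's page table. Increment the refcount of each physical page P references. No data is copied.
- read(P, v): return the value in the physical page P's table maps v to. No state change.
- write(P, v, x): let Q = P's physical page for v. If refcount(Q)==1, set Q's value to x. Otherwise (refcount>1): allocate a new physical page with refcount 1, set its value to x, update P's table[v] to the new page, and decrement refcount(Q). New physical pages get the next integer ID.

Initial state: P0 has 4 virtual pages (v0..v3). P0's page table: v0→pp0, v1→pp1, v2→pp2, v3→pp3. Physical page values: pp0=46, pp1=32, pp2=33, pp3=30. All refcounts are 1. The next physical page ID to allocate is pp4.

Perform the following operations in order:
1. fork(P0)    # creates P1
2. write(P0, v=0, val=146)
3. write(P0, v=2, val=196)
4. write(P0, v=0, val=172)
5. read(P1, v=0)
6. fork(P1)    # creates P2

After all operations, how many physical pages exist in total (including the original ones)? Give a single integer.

Answer: 6

Derivation:
Op 1: fork(P0) -> P1. 4 ppages; refcounts: pp0:2 pp1:2 pp2:2 pp3:2
Op 2: write(P0, v0, 146). refcount(pp0)=2>1 -> COPY to pp4. 5 ppages; refcounts: pp0:1 pp1:2 pp2:2 pp3:2 pp4:1
Op 3: write(P0, v2, 196). refcount(pp2)=2>1 -> COPY to pp5. 6 ppages; refcounts: pp0:1 pp1:2 pp2:1 pp3:2 pp4:1 pp5:1
Op 4: write(P0, v0, 172). refcount(pp4)=1 -> write in place. 6 ppages; refcounts: pp0:1 pp1:2 pp2:1 pp3:2 pp4:1 pp5:1
Op 5: read(P1, v0) -> 46. No state change.
Op 6: fork(P1) -> P2. 6 ppages; refcounts: pp0:2 pp1:3 pp2:2 pp3:3 pp4:1 pp5:1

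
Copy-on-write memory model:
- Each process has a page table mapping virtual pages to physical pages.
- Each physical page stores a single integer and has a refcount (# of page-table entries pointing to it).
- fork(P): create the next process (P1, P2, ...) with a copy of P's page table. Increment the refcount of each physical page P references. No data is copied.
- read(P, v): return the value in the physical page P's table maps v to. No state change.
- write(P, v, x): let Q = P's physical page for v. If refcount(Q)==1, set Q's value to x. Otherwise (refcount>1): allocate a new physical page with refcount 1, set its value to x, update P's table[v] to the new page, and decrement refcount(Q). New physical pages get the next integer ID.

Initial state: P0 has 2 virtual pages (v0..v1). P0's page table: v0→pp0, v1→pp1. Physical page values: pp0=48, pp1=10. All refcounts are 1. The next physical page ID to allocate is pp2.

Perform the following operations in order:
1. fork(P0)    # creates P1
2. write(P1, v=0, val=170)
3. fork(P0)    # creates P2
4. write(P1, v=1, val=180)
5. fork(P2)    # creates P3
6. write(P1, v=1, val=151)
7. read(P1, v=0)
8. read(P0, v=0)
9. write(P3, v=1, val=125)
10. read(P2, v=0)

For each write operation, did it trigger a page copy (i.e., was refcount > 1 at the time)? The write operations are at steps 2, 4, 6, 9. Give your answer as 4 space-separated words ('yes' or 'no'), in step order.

Op 1: fork(P0) -> P1. 2 ppages; refcounts: pp0:2 pp1:2
Op 2: write(P1, v0, 170). refcount(pp0)=2>1 -> COPY to pp2. 3 ppages; refcounts: pp0:1 pp1:2 pp2:1
Op 3: fork(P0) -> P2. 3 ppages; refcounts: pp0:2 pp1:3 pp2:1
Op 4: write(P1, v1, 180). refcount(pp1)=3>1 -> COPY to pp3. 4 ppages; refcounts: pp0:2 pp1:2 pp2:1 pp3:1
Op 5: fork(P2) -> P3. 4 ppages; refcounts: pp0:3 pp1:3 pp2:1 pp3:1
Op 6: write(P1, v1, 151). refcount(pp3)=1 -> write in place. 4 ppages; refcounts: pp0:3 pp1:3 pp2:1 pp3:1
Op 7: read(P1, v0) -> 170. No state change.
Op 8: read(P0, v0) -> 48. No state change.
Op 9: write(P3, v1, 125). refcount(pp1)=3>1 -> COPY to pp4. 5 ppages; refcounts: pp0:3 pp1:2 pp2:1 pp3:1 pp4:1
Op 10: read(P2, v0) -> 48. No state change.

yes yes no yes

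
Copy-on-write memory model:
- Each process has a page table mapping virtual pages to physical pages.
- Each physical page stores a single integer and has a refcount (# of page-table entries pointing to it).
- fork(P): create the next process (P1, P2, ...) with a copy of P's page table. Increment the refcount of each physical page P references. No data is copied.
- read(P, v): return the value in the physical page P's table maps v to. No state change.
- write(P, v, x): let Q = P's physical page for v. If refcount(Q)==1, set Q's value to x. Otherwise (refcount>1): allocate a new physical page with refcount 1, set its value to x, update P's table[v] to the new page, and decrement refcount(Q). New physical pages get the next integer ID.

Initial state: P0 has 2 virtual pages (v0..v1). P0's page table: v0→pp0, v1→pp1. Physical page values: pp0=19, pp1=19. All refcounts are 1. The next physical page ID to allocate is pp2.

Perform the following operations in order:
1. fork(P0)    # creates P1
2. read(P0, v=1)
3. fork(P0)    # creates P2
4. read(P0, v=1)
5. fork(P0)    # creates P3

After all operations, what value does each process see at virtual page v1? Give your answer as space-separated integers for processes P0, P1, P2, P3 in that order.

Answer: 19 19 19 19

Derivation:
Op 1: fork(P0) -> P1. 2 ppages; refcounts: pp0:2 pp1:2
Op 2: read(P0, v1) -> 19. No state change.
Op 3: fork(P0) -> P2. 2 ppages; refcounts: pp0:3 pp1:3
Op 4: read(P0, v1) -> 19. No state change.
Op 5: fork(P0) -> P3. 2 ppages; refcounts: pp0:4 pp1:4
P0: v1 -> pp1 = 19
P1: v1 -> pp1 = 19
P2: v1 -> pp1 = 19
P3: v1 -> pp1 = 19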